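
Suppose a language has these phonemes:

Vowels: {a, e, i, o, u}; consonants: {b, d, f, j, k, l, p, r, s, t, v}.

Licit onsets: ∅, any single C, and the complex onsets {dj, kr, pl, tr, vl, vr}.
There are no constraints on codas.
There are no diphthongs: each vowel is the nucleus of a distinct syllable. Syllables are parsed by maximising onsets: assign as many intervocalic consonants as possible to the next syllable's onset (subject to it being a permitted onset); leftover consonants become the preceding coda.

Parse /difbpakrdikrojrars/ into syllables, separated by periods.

difb.pakr.di.kroj.rars

Nuclei (vowels): i, a, i, o, a → 5 syllables.
V1 /i/ – V2 /a/: /fbp/; trying suffixes from longest down, /p/ is the first permitted one, so coda /fb/ | onset /p/.
V2 /a/ – V3 /i/: cluster /krd/ — the longest permitted-onset suffix is /d/; onset = /d/, preceding coda = /kr/.
V3 /i/ – V4 /o/: /kr/ is a licit onset in full, so it all attaches to the next syllable.
V4 /o/ – V5 /a/: /jr/ splits as /j/ + /r/ (/r/ is the longest suffix that is a licit onset).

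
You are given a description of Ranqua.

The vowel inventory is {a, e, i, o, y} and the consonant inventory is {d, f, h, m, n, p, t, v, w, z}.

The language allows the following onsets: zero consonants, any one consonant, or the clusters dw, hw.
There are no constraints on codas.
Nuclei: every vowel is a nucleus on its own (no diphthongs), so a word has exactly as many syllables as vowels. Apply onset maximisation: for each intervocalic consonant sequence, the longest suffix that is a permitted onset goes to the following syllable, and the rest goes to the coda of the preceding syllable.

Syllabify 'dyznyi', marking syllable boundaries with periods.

dyz.ny.i

Vowels present: y, y, i; each is a nucleus, giving 3 syllables.
/y…y/ gap (V1→V2): /zn/ splits as /z/ + /n/ (/n/ is the longest suffix that is a licit onset).
/y…i/ gap (V2→V3): hiatus — the boundary sits between the two vowels.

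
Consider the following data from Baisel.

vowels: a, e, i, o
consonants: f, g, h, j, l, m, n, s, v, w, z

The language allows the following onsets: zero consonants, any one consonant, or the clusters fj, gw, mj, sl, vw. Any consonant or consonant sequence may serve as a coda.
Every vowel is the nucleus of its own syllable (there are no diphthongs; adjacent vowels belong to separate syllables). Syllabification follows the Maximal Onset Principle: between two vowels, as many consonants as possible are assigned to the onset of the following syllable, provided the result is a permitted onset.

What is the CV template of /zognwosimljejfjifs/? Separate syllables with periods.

Vowels present: o, o, i, e, i; each is a nucleus, giving 5 syllables.
σ1/σ2 boundary: /gnw/; trying suffixes from longest down, /w/ is the first permitted one, so coda /gn/ | onset /w/.
σ2/σ3 boundary: /s/ → onset of the next syllable (single consonants are always licit onsets).
σ3/σ4 boundary: /mlj/ splits as /ml/ + /j/ (/j/ is the longest suffix that is a licit onset).
σ4/σ5 boundary: /jfj/ splits as /j/ + /fj/ (/fj/ is the longest suffix that is a licit onset).
Result: zogn.wo.siml.jej.fjifs.
Mapping each syllable to C/V: /zogn/ → CVCC, /wo/ → CV, /siml/ → CVCC, /jej/ → CVC, /fjifs/ → CCVCC.

CVCC.CV.CVCC.CVC.CCVCC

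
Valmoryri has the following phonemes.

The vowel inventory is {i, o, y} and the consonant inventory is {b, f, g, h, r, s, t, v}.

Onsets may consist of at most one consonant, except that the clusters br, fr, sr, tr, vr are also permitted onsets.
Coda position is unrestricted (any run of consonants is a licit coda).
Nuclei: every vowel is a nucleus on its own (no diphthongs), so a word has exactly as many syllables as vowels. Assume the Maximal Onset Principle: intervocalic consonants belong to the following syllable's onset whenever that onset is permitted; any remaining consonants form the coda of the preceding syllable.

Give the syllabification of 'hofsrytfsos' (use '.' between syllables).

hof.srytf.sos

Vowels present: o, y, o; each is a nucleus, giving 3 syllables.
V1 /o/ – V2 /y/: cluster /fsr/ — the longest permitted-onset suffix is /sr/; onset = /sr/, preceding coda = /f/.
V2 /y/ – V3 /o/: /tfs/ splits as /tf/ + /s/ (/s/ is the longest suffix that is a licit onset).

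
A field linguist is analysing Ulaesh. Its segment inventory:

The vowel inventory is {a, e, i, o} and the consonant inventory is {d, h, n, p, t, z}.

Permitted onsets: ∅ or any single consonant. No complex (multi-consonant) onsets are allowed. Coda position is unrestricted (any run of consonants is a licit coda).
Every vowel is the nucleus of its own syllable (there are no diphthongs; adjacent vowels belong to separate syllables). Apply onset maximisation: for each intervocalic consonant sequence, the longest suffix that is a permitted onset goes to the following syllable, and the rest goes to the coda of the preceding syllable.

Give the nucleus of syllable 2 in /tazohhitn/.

o

Vowels present: a, o, i; each is a nucleus, giving 3 syllables.
The second nucleus (vowel 2 from the left) is /o/.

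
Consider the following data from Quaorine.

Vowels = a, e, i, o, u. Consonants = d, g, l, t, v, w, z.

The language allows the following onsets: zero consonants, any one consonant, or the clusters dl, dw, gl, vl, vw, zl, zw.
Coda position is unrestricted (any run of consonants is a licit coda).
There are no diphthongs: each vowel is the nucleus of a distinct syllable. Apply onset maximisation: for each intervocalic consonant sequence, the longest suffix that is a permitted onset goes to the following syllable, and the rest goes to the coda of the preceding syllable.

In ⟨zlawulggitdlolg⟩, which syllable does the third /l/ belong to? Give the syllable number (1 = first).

4

Nuclei (vowels): a, u, i, o → 4 syllables.
/a…u/ gap (V1→V2): just /w/ — single C goes to the following onset.
/u…i/ gap (V2→V3): /lgg/; trying suffixes from longest down, /g/ is the first permitted one, so coda /lg/ | onset /g/.
/i…o/ gap (V3→V4): cluster /tdl/ — the longest permitted-onset suffix is /dl/; onset = /dl/, preceding coda = /t/.
So the parse is zla.wulg.git.dlolg.
The third /l/ is in the onset of syllable 4 (/dlolg/).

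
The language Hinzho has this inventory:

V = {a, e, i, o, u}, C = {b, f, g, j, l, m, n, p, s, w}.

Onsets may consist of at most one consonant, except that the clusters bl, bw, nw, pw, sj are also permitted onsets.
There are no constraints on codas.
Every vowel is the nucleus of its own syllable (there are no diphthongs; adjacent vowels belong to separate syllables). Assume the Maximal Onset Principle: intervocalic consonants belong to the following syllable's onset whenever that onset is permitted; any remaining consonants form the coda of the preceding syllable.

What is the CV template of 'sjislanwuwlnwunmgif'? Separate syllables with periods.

CCVC.CV.CCVCC.CCVCC.CVC

Vowels present: i, a, u, u, i; each is a nucleus, giving 5 syllables.
σ1/σ2 boundary: /sl/ splits as /s/ + /l/ (/l/ is the longest suffix that is a licit onset).
σ2/σ3 boundary: cluster /nw/ — /nw/ is itself a permitted onset, so the whole cluster goes right; preceding coda = ∅.
σ3/σ4 boundary: cluster /wlnw/ — the longest permitted-onset suffix is /nw/; onset = /nw/, preceding coda = /wl/.
σ4/σ5 boundary: /nmg/ — longest licit onset from the right is /g/, leaving /nm/ as coda.
So the parse is sjis.la.nwuwl.nwunm.gif.
Mapping each syllable to C/V: /sjis/ → CCVC, /la/ → CV, /nwuwl/ → CCVCC, /nwunm/ → CCVCC, /gif/ → CVC.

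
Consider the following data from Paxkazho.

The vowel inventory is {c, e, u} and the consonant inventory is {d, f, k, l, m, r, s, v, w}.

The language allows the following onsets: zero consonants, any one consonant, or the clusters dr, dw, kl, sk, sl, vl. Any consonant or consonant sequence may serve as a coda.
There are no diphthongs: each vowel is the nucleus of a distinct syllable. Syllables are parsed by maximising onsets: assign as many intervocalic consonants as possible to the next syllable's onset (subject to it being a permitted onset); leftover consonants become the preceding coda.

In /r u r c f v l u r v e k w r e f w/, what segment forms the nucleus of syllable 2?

c

The vowels are u, c, u, e, e — 5 nuclei, so 5 syllables.
The second nucleus (vowel 2 from the left) is /c/.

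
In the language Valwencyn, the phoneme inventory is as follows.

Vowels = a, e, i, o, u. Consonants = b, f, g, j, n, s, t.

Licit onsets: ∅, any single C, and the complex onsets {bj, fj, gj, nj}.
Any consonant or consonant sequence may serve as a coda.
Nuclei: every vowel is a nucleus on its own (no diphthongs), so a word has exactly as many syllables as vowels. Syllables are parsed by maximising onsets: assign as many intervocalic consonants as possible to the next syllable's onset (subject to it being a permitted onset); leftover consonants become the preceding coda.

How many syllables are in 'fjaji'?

2

The vowels are a, i — 2 nuclei, so 2 syllables.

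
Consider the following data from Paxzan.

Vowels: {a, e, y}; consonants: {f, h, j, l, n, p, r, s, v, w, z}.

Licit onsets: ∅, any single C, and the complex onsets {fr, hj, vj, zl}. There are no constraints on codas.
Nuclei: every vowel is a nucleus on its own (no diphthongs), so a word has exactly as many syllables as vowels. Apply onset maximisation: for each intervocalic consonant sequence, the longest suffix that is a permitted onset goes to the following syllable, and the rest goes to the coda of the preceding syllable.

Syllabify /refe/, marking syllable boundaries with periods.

Nuclei (vowels): e, e → 2 syllables.
V1 /e/ – V2 /e/: /f/ → onset of the next syllable (single consonants are always licit onsets).

re.fe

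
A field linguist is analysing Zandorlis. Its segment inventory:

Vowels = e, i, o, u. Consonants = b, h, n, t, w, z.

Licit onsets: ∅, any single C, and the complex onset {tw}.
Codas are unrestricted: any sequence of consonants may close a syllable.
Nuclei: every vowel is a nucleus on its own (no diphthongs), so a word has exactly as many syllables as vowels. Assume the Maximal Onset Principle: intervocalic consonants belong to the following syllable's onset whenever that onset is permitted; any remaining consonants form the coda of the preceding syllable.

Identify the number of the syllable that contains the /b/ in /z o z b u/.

2

The vowels are o, u — 2 nuclei, so 2 syllables.
σ1/σ2 boundary: /zb/ — longest licit onset from the right is /b/, leaving /z/ as coda.
Putting it together: zoz.bu.
The /b/ is in the onset of syllable 2 (/bu/).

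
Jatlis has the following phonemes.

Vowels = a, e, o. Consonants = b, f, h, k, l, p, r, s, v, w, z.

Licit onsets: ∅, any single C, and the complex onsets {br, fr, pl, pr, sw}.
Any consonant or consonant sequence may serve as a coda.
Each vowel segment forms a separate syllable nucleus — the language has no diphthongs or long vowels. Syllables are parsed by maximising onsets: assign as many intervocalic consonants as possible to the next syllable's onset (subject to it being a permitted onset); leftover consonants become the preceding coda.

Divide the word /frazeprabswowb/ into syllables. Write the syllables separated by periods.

fra.ze.prab.swowb

Vowels present: a, e, a, o; each is a nucleus, giving 4 syllables.
/a…e/ gap (V1→V2): /z/ is a single consonant, so it becomes the next onset.
/e…a/ gap (V2→V3): /pr/ is a licit onset in full, so it all attaches to the next syllable.
/a…o/ gap (V3→V4): /bsw/; trying suffixes from longest down, /sw/ is the first permitted one, so coda /b/ | onset /sw/.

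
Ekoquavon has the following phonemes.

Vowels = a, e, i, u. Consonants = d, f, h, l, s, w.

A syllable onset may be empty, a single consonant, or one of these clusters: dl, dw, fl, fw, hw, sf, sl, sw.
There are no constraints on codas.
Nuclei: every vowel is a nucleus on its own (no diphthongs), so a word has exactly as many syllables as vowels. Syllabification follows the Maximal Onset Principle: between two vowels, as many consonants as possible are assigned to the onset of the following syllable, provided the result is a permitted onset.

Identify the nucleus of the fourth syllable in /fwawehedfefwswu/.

Nuclei (vowels): a, e, e, e, u → 5 syllables.
The fourth nucleus (vowel 4 from the left) is /e/.

e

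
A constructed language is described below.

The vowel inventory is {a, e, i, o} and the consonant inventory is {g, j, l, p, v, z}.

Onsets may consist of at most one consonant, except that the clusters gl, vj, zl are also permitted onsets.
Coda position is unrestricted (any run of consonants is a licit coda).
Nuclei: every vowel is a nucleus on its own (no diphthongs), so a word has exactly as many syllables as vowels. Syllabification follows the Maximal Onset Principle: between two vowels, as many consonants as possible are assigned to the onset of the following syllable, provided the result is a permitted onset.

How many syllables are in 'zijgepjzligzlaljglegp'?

Vowels present: i, e, i, a, e; each is a nucleus, giving 5 syllables.

5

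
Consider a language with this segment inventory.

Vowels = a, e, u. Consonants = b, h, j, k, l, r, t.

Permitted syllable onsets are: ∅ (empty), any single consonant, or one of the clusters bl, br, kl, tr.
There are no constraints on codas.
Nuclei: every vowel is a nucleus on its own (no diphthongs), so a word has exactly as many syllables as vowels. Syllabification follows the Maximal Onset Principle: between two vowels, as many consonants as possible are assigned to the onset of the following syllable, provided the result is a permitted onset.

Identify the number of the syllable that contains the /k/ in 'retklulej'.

Vowels present: e, u, e; each is a nucleus, giving 3 syllables.
σ1/σ2 boundary: /tkl/ — longest licit onset from the right is /kl/, leaving /t/ as coda.
σ2/σ3 boundary: /l/ is a single consonant, so it becomes the next onset.
Syllabification: ret.klu.lej.
The /k/ is in the onset of syllable 2 (/klu/).

2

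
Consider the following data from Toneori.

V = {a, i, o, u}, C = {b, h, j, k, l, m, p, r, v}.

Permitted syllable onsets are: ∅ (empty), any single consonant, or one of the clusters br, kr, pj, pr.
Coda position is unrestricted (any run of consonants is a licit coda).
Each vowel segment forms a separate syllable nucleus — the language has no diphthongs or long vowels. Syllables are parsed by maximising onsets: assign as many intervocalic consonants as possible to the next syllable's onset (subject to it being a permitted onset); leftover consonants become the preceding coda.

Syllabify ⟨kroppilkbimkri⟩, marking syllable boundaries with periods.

krop.pilk.bim.kri

Vowels present: o, i, i, i; each is a nucleus, giving 4 syllables.
V1 /o/ – V2 /i/: /pp/ — longest licit onset from the right is /p/, leaving /p/ as coda.
V2 /i/ – V3 /i/: cluster /lkb/ — the longest permitted-onset suffix is /b/; onset = /b/, preceding coda = /lk/.
V3 /i/ – V4 /i/: /mkr/ — longest licit onset from the right is /kr/, leaving /m/ as coda.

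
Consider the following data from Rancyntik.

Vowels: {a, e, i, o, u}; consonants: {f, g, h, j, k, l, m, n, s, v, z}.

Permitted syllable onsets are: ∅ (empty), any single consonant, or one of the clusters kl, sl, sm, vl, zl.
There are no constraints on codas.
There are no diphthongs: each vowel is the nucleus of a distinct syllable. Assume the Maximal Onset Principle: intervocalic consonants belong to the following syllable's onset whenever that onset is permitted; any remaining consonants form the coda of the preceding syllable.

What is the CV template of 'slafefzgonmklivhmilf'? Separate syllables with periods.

Vowels present: a, e, o, i, i; each is a nucleus, giving 5 syllables.
/a…e/ gap (V1→V2): /f/ is a single consonant, so it becomes the next onset.
/e…o/ gap (V2→V3): /fzg/ splits as /fz/ + /g/ (/g/ is the longest suffix that is a licit onset).
/o…i/ gap (V3→V4): /nmkl/ — longest licit onset from the right is /kl/, leaving /nm/ as coda.
/i…i/ gap (V4→V5): /vhm/ splits as /vh/ + /m/ (/m/ is the longest suffix that is a licit onset).
Result: sla.fefz.gonm.klivh.milf.
Mapping each syllable to C/V: /sla/ → CCV, /fefz/ → CVCC, /gonm/ → CVCC, /klivh/ → CCVCC, /milf/ → CVCC.

CCV.CVCC.CVCC.CCVCC.CVCC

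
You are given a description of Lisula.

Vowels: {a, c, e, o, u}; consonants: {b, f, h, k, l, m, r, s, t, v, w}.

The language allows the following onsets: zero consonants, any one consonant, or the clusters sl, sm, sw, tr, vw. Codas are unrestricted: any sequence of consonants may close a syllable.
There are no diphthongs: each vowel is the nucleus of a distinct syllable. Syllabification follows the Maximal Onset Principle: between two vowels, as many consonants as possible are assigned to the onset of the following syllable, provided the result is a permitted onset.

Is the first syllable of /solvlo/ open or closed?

closed

Nuclei (vowels): o, o → 2 syllables.
V1 /o/ – V2 /o/: /lvl/ — longest licit onset from the right is /l/, leaving /lv/ as coda.
Result: solv.lo.
Syllable 1 is /solv/ with coda /lv/, so it is closed.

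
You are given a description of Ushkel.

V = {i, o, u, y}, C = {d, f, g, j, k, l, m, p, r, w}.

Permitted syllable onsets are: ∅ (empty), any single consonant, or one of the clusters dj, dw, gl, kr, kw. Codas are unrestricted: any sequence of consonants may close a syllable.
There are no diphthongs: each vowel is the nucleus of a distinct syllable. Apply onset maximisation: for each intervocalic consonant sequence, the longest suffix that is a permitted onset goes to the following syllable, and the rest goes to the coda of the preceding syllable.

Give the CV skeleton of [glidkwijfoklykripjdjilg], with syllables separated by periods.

Vowels present: i, i, o, y, i, i; each is a nucleus, giving 6 syllables.
/i…i/ gap (V1→V2): /dkw/ — longest licit onset from the right is /kw/, leaving /d/ as coda.
/i…o/ gap (V2→V3): /jf/ splits as /j/ + /f/ (/f/ is the longest suffix that is a licit onset).
/o…y/ gap (V3→V4): cluster /kl/ — the longest permitted-onset suffix is /l/; onset = /l/, preceding coda = /k/.
/y…i/ gap (V4→V5): /kr/ — entire cluster is a permitted onset → onset /kr/, coda ∅.
/i…i/ gap (V5→V6): cluster /pjdj/ — the longest permitted-onset suffix is /dj/; onset = /dj/, preceding coda = /pj/.
Putting it together: glid.kwij.fok.ly.kripj.djilg.
Mapping each syllable to C/V: /glid/ → CCVC, /kwij/ → CCVC, /fok/ → CVC, /ly/ → CV, /kripj/ → CCVCC, /djilg/ → CCVCC.

CCVC.CCVC.CVC.CV.CCVCC.CCVCC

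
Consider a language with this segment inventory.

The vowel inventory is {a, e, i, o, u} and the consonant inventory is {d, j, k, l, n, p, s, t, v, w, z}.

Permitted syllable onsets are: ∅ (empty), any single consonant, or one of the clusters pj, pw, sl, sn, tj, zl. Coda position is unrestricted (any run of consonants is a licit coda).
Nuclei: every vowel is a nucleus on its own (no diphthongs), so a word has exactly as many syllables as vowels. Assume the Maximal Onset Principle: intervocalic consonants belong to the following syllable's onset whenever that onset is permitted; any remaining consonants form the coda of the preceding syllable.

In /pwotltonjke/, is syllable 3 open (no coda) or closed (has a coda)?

open

The vowels are o, o, e — 3 nuclei, so 3 syllables.
/o…o/ gap (V1→V2): cluster /tlt/ — the longest permitted-onset suffix is /t/; onset = /t/, preceding coda = /tl/.
/o…e/ gap (V2→V3): /njk/ — longest licit onset from the right is /k/, leaving /nj/ as coda.
Syllabification: pwotl.tonj.ke.
Syllable 3 is /ke/; it ends in its nucleus with no coda, so it is open.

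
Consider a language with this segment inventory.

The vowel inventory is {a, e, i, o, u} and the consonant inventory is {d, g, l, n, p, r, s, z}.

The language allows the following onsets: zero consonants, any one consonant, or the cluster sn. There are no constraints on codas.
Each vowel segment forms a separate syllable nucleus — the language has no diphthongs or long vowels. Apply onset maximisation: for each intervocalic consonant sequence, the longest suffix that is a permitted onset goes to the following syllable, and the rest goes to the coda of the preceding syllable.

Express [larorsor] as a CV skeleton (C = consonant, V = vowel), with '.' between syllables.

Nuclei (vowels): a, o, o → 3 syllables.
Between /a/ (V1) and /o/ (V2): just /r/ — single C goes to the following onset.
Between /o/ (V2) and /o/ (V3): /rs/; trying suffixes from longest down, /s/ is the first permitted one, so coda /r/ | onset /s/.
Putting it together: la.ror.sor.
Mapping each syllable to C/V: /la/ → CV, /ror/ → CVC, /sor/ → CVC.

CV.CVC.CVC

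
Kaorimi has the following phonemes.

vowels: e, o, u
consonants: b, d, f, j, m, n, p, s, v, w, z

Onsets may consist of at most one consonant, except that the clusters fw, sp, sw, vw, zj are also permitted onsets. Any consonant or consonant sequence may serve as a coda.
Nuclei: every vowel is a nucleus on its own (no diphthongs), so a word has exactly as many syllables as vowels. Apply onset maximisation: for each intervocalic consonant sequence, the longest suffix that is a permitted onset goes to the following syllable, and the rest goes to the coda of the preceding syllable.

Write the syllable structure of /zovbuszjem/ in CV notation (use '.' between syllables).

Nuclei (vowels): o, u, e → 3 syllables.
/o…u/ gap (V1→V2): /vb/; trying suffixes from longest down, /b/ is the first permitted one, so coda /v/ | onset /b/.
/u…e/ gap (V2→V3): /szj/; trying suffixes from longest down, /zj/ is the first permitted one, so coda /s/ | onset /zj/.
Syllabification: zov.bus.zjem.
Mapping each syllable to C/V: /zov/ → CVC, /bus/ → CVC, /zjem/ → CCVC.

CVC.CVC.CCVC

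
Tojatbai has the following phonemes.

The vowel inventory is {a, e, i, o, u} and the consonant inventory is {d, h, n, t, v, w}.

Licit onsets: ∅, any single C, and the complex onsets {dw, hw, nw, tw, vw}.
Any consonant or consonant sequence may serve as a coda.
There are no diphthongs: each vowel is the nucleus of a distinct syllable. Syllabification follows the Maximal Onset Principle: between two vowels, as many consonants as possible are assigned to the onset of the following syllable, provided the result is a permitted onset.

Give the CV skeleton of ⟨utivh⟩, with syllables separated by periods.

V.CVCC

Nuclei (vowels): u, i → 2 syllables.
V1 /u/ – V2 /i/: just /t/ — single C goes to the following onset.
Putting it together: u.tivh.
Mapping each syllable to C/V: /u/ → V, /tivh/ → CVCC.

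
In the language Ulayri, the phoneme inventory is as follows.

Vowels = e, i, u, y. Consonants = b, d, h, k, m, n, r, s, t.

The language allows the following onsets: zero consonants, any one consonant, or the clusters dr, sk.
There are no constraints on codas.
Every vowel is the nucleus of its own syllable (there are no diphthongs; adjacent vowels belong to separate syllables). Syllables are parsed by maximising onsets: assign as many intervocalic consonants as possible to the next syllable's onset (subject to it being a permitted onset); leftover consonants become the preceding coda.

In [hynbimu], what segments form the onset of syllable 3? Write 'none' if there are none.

m

The vowels are y, i, u — 3 nuclei, so 3 syllables.
V1 /y/ – V2 /i/: /nb/ — longest licit onset from the right is /b/, leaving /n/ as coda.
V2 /i/ – V3 /u/: /m/ → onset of the next syllable (single consonants are always licit onsets).
Putting it together: hyn.bi.mu.
Syllable 3 is /mu/: onset /m/, nucleus /u/, coda ∅.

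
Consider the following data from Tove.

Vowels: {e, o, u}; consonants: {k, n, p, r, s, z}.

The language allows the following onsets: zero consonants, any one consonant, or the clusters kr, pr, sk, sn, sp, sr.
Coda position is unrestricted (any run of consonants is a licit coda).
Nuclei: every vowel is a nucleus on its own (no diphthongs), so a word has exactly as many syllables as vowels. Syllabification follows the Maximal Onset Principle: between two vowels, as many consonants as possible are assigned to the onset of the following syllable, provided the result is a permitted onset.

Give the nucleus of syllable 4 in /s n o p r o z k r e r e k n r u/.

e

Vowels present: o, o, e, e, u; each is a nucleus, giving 5 syllables.
The fourth nucleus (vowel 4 from the left) is /e/.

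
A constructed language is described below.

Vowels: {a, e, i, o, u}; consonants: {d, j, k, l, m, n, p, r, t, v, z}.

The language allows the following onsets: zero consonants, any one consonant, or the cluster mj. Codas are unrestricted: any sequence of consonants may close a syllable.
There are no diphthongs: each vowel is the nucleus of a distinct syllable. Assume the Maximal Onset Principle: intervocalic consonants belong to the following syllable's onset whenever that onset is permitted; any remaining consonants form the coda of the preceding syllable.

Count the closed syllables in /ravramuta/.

Vowels present: a, a, u, a; each is a nucleus, giving 4 syllables.
/a…a/ gap (V1→V2): /vr/; trying suffixes from longest down, /r/ is the first permitted one, so coda /v/ | onset /r/.
/a…u/ gap (V2→V3): /m/ → onset of the next syllable (single consonants are always licit onsets).
/u…a/ gap (V3→V4): /t/ → onset of the next syllable (single consonants are always licit onsets).
Syllabification: rav.ra.mu.ta.
Classifying each syllable: /rav/ (closed), /ra/ (open), /mu/ (open), /ta/ (open).
Closed syllables: 1.

1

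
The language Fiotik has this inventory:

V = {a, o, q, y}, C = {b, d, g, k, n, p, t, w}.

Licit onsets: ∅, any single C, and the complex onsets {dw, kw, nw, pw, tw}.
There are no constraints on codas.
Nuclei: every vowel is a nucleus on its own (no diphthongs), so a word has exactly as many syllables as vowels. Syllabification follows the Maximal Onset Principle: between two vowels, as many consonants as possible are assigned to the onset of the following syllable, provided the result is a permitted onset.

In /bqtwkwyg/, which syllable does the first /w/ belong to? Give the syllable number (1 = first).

1

Nuclei (vowels): q, y → 2 syllables.
σ1/σ2 boundary: /twkw/ splits as /tw/ + /kw/ (/kw/ is the longest suffix that is a licit onset).
Syllabification: bqtw.kwyg.
The first /w/ is in the coda of syllable 1 (/bqtw/).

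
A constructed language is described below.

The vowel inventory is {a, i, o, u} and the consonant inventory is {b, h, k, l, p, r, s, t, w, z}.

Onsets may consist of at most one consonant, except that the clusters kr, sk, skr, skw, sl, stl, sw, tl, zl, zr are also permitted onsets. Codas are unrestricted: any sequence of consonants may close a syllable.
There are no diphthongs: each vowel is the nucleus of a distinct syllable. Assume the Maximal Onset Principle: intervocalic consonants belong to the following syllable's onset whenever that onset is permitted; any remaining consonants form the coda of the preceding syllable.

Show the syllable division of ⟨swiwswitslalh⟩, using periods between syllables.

swiw.swit.slalh

Nuclei (vowels): i, i, a → 3 syllables.
/i…i/ gap (V1→V2): /wsw/; trying suffixes from longest down, /sw/ is the first permitted one, so coda /w/ | onset /sw/.
/i…a/ gap (V2→V3): cluster /tsl/ — the longest permitted-onset suffix is /sl/; onset = /sl/, preceding coda = /t/.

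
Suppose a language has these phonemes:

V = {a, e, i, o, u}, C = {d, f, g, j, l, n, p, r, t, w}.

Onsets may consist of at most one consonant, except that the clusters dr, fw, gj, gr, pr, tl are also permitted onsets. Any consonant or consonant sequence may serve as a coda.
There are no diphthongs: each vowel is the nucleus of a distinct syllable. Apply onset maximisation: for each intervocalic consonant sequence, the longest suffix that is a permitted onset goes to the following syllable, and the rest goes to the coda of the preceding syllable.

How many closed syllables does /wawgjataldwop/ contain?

3

Nuclei (vowels): a, a, a, o → 4 syllables.
/a…a/ gap (V1→V2): /wgj/ splits as /w/ + /gj/ (/gj/ is the longest suffix that is a licit onset).
/a…a/ gap (V2→V3): /t/ is a single consonant, so it becomes the next onset.
/a…o/ gap (V3→V4): /ldw/; trying suffixes from longest down, /w/ is the first permitted one, so coda /ld/ | onset /w/.
Putting it together: waw.gja.tald.wop.
Classifying each syllable: /waw/ (closed), /gja/ (open), /tald/ (closed), /wop/ (closed).
Closed syllables: 3.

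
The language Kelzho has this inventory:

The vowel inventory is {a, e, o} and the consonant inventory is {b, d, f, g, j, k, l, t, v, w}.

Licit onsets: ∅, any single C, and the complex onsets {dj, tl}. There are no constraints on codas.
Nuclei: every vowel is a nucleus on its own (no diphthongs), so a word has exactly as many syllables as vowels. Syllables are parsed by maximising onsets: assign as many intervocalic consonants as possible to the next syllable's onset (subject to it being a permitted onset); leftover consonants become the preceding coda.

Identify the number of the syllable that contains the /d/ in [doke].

1

The vowels are o, e — 2 nuclei, so 2 syllables.
Between /o/ (V1) and /e/ (V2): /k/ → onset of the next syllable (single consonants are always licit onsets).
Result: do.ke.
The /d/ is in the onset of syllable 1 (/do/).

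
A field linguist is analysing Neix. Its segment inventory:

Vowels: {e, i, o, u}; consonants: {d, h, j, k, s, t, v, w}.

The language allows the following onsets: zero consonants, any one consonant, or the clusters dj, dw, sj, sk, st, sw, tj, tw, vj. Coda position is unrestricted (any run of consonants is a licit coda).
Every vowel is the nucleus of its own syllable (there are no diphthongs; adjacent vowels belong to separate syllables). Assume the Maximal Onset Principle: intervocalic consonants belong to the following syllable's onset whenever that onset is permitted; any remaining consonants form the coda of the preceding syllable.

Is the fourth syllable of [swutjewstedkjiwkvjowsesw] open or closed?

closed

Nuclei (vowels): u, e, e, i, o, e → 6 syllables.
σ1/σ2 boundary: cluster /tj/ — /tj/ is itself a permitted onset, so the whole cluster goes right; preceding coda = ∅.
σ2/σ3 boundary: /wst/; trying suffixes from longest down, /st/ is the first permitted one, so coda /w/ | onset /st/.
σ3/σ4 boundary: cluster /dkj/ — the longest permitted-onset suffix is /j/; onset = /j/, preceding coda = /dk/.
σ4/σ5 boundary: /wkvj/ — longest licit onset from the right is /vj/, leaving /wk/ as coda.
σ5/σ6 boundary: /ws/ splits as /w/ + /s/ (/s/ is the longest suffix that is a licit onset).
Putting it together: swu.tjew.stedk.jiwk.vjow.sesw.
Syllable 4 is /jiwk/ with coda /wk/, so it is closed.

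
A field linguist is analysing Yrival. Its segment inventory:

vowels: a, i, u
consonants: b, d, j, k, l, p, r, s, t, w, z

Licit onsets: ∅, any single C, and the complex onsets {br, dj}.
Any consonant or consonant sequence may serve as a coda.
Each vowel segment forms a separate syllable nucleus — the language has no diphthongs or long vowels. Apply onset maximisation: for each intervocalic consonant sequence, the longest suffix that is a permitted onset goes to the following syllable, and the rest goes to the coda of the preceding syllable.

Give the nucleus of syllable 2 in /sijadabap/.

Nuclei (vowels): i, a, a, a → 4 syllables.
The second nucleus (vowel 2 from the left) is /a/.

a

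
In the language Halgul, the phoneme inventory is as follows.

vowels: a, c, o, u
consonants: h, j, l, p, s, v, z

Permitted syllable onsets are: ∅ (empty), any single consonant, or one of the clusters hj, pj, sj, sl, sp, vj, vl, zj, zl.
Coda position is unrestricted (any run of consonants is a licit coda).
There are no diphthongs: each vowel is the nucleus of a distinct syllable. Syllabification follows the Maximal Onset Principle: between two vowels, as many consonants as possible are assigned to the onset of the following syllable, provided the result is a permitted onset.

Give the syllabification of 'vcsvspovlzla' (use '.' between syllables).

Vowels present: c, o, a; each is a nucleus, giving 3 syllables.
Between /c/ (V1) and /o/ (V2): /svsp/; trying suffixes from longest down, /sp/ is the first permitted one, so coda /sv/ | onset /sp/.
Between /o/ (V2) and /a/ (V3): /vlzl/; trying suffixes from longest down, /zl/ is the first permitted one, so coda /vl/ | onset /zl/.

vcsv.spovl.zla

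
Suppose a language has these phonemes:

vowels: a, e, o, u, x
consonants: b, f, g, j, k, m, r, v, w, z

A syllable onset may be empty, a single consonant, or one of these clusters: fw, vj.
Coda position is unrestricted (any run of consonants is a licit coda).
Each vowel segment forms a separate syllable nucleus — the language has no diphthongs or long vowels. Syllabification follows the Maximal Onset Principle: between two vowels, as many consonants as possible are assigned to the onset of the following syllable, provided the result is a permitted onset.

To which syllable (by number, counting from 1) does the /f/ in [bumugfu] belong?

Vowels present: u, u, u; each is a nucleus, giving 3 syllables.
Between /u/ (V1) and /u/ (V2): /m/ is a single consonant, so it becomes the next onset.
Between /u/ (V2) and /u/ (V3): /gf/; trying suffixes from longest down, /f/ is the first permitted one, so coda /g/ | onset /f/.
Putting it together: bu.mug.fu.
The /f/ is in the onset of syllable 3 (/fu/).

3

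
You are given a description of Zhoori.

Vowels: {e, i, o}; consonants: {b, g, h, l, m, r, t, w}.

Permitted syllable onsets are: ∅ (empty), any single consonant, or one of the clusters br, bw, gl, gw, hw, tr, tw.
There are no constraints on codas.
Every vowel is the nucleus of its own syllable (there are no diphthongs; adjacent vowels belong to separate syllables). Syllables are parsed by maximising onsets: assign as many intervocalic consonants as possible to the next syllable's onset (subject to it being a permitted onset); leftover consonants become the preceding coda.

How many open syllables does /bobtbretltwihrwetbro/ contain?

Vowels present: o, e, i, e, o; each is a nucleus, giving 5 syllables.
σ1/σ2 boundary: cluster /btbr/ — the longest permitted-onset suffix is /br/; onset = /br/, preceding coda = /bt/.
σ2/σ3 boundary: cluster /tltw/ — the longest permitted-onset suffix is /tw/; onset = /tw/, preceding coda = /tl/.
σ3/σ4 boundary: /hrw/ — longest licit onset from the right is /w/, leaving /hr/ as coda.
σ4/σ5 boundary: cluster /tbr/ — the longest permitted-onset suffix is /br/; onset = /br/, preceding coda = /t/.
Result: bobt.bretl.twihr.wet.bro.
Classifying each syllable: /bobt/ (closed), /bretl/ (closed), /twihr/ (closed), /wet/ (closed), /bro/ (open).
Open syllables: 1.

1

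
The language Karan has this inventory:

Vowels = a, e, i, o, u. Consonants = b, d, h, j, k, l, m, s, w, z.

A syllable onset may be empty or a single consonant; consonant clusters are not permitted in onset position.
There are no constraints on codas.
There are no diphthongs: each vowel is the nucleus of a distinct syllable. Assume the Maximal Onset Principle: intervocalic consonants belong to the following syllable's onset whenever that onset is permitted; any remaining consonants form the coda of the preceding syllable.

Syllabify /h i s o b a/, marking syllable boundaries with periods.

The vowels are i, o, a — 3 nuclei, so 3 syllables.
/i…o/ gap (V1→V2): /s/ is a single consonant, so it becomes the next onset.
/o…a/ gap (V2→V3): /b/ → onset of the next syllable (single consonants are always licit onsets).

hi.so.ba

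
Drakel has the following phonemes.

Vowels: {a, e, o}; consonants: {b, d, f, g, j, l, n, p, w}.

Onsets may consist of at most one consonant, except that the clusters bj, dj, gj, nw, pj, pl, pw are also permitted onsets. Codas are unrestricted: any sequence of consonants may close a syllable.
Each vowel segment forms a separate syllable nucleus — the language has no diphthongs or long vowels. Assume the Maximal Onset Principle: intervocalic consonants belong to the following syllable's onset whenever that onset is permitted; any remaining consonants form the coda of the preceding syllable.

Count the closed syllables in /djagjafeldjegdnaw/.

Vowels present: a, a, e, e, a; each is a nucleus, giving 5 syllables.
V1 /a/ – V2 /a/: /gj/ is a licit onset in full, so it all attaches to the next syllable.
V2 /a/ – V3 /e/: /f/ is a single consonant, so it becomes the next onset.
V3 /e/ – V4 /e/: cluster /ldj/ — the longest permitted-onset suffix is /dj/; onset = /dj/, preceding coda = /l/.
V4 /e/ – V5 /a/: /gdn/ splits as /gd/ + /n/ (/n/ is the longest suffix that is a licit onset).
So the parse is dja.gja.fel.djegd.naw.
Classifying each syllable: /dja/ (open), /gja/ (open), /fel/ (closed), /djegd/ (closed), /naw/ (closed).
Closed syllables: 3.

3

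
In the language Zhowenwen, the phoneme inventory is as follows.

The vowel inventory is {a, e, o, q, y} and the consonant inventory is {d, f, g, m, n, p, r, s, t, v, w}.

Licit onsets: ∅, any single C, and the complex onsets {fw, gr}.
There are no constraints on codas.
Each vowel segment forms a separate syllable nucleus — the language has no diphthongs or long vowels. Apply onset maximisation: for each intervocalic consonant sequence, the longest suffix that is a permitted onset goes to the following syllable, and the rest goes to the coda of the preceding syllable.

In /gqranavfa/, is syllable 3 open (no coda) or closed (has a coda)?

closed

Nuclei (vowels): q, a, a, a → 4 syllables.
V1 /q/ – V2 /a/: /r/ is a single consonant, so it becomes the next onset.
V2 /a/ – V3 /a/: /n/ → onset of the next syllable (single consonants are always licit onsets).
V3 /a/ – V4 /a/: /vf/; trying suffixes from longest down, /f/ is the first permitted one, so coda /v/ | onset /f/.
So the parse is gq.ra.nav.fa.
Syllable 3 is /nav/ with coda /v/, so it is closed.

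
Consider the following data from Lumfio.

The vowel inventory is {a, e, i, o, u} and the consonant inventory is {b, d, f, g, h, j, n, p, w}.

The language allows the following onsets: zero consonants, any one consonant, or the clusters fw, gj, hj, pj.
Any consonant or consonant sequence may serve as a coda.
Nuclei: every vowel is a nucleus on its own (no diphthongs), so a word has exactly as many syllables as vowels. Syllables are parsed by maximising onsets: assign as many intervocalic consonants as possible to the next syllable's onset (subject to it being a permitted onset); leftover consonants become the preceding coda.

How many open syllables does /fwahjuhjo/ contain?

Nuclei (vowels): a, u, o → 3 syllables.
σ1/σ2 boundary: /hj/ is a licit onset in full, so it all attaches to the next syllable.
σ2/σ3 boundary: /hj/ is a licit onset in full, so it all attaches to the next syllable.
Result: fwa.hju.hjo.
Classifying each syllable: /fwa/ (open), /hju/ (open), /hjo/ (open).
Open syllables: 3.

3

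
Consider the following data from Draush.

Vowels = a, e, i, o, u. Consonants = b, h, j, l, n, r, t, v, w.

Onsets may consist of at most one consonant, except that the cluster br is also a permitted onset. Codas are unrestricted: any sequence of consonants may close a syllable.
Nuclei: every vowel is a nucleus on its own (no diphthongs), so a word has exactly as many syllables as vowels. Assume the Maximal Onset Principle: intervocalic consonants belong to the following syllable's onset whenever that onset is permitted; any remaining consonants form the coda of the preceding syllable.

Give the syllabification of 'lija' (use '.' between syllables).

Vowels present: i, a; each is a nucleus, giving 2 syllables.
V1 /i/ – V2 /a/: just /j/ — single C goes to the following onset.

li.ja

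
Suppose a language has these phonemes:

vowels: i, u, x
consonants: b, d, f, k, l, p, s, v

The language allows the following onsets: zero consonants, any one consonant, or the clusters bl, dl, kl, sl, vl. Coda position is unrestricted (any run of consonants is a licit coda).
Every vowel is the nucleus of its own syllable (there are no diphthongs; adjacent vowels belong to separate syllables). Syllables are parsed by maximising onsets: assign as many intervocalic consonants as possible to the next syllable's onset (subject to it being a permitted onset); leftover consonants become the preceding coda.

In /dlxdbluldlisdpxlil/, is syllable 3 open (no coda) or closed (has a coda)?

closed

The vowels are x, u, i, x, i — 5 nuclei, so 5 syllables.
σ1/σ2 boundary: /dbl/ splits as /d/ + /bl/ (/bl/ is the longest suffix that is a licit onset).
σ2/σ3 boundary: cluster /ldl/ — the longest permitted-onset suffix is /dl/; onset = /dl/, preceding coda = /l/.
σ3/σ4 boundary: cluster /sdp/ — the longest permitted-onset suffix is /p/; onset = /p/, preceding coda = /sd/.
σ4/σ5 boundary: /l/ → onset of the next syllable (single consonants are always licit onsets).
Syllabification: dlxd.blul.dlisd.px.lil.
Syllable 3 is /dlisd/ with coda /sd/, so it is closed.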